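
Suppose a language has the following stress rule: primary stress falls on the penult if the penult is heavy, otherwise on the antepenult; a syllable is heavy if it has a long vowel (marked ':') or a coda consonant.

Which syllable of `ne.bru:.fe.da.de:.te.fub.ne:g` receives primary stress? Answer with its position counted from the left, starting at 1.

7

Weights: 6 te L, 7 fub H, 8 ne:g H.
The penult (syllable 7, fub) is heavy, so it takes stress.
Primary stress: syllable 7 → ne.bru:.fe.da.de:.te.ˈfub.ne:g.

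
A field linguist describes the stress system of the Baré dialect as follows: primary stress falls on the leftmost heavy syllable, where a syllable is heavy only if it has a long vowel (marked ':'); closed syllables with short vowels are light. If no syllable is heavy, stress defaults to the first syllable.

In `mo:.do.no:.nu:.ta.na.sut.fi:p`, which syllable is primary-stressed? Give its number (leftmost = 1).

1

Weights: 1 mo: H, 2 do L, 3 no: H, 4 nu: H, 5 ta L, 6 na L, 7 sut L, 8 fi:p H.
Heavy syllables in the domain: 1, 3, 4, 8. The leftmost is syllable 1 (mo:).
Primary stress: syllable 1 → ˈmo:.do.no:.nu:.ta.na.sut.fi:p.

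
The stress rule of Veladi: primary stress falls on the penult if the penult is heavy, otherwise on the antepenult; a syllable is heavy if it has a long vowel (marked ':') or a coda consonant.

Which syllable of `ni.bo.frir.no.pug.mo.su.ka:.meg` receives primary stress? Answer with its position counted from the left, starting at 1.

Weights: 7 su L, 8 ka: H, 9 meg H.
The penult (syllable 8, ka:) is heavy, so it takes stress.
Primary stress: syllable 8 → ni.bo.frir.no.pug.mo.su.ˈka:.meg.

8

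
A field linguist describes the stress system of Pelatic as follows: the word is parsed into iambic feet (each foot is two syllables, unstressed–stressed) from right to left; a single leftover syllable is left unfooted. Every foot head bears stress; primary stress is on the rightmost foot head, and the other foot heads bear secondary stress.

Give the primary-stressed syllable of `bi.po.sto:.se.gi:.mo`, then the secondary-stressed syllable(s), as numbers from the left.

Parse right to left into iambic (σˈσ) feet: (bi.ˈpo) (sto:.ˈse) (gi:.ˈmo).
Foot heads (stressed positions): 2, 4, 6.
End Rule Rightmost: primary stress on the rightmost head = syllable 6.
Secondary stress on 2, 4: bi.ˌpo.sto:.ˌse.gi:.ˈmo.

primary 6, secondary 2, 4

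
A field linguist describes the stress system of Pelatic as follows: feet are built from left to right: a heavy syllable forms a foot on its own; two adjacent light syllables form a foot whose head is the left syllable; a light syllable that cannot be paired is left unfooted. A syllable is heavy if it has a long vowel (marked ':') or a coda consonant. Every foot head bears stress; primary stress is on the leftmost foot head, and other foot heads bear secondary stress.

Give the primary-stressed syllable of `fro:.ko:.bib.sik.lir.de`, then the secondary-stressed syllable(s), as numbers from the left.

primary 1, secondary 2, 3, 4, 5

Weights: 1 fro: H, 2 ko: H, 3 bib H, 4 sik H, 5 lir H, 6 de L.
Parse left to right (heavy = foot alone; LL = one foot; stranded L unfooted): (ˈfro:) (ˈko:) (ˈbib) (ˈsik) (ˈlir) de.
Foot heads: 1, 2, 3, 4, 5.
Primary stress on the leftmost head = syllable 1.
Secondary stress on 2, 3, 4, 5: ˈfro:.ˌko:.ˌbib.ˌsik.ˌlir.de.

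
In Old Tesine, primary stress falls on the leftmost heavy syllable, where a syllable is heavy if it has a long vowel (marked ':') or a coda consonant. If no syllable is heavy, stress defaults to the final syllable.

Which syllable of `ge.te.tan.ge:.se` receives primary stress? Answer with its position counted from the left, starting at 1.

Weights: 1 ge L, 2 te L, 3 tan H, 4 ge: H, 5 se L.
Heavy syllables in the domain: 3, 4. The leftmost is syllable 3 (tan).
Primary stress: syllable 3 → ge.te.ˈtan.ge:.se.

3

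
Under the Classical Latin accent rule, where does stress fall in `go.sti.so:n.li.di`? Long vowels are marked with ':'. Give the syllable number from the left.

3

Classical Latin: stress the penult if heavy (long vowel or closed), else the antepenult.
Weights: 3 so:n H, 4 li L, 5 di L.
The penult (syllable 4, li) is light, so stress falls on the antepenult (syllable 3, so:n).
Stress on syllable 3: go.sti.ˈso:n.li.di.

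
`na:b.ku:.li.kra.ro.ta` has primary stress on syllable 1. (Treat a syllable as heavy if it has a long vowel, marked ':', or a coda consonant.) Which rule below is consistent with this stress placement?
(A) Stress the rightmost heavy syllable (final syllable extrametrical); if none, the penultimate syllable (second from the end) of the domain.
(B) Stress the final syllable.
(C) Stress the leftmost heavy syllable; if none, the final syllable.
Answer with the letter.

Rule A → syllable 2 (observed: 1).
Rule B → syllable 6 (observed: 1).
Rule C → syllable 1 ✓.

C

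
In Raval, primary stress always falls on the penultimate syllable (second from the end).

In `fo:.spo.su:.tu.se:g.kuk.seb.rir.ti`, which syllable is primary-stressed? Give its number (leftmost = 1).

The word has 9 syllables; the penultimate syllable (second from the end) is syllable 8 (rir).
Primary stress: syllable 8 → fo:.spo.su:.tu.se:g.kuk.seb.ˈrir.ti.

8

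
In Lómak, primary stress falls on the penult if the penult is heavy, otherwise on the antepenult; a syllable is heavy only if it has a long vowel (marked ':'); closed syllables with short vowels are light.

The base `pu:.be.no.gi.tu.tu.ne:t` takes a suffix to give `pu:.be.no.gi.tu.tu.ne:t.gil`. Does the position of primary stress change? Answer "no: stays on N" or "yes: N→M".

Base `pu:.be.no.gi.tu.tu.ne:t` (7 syllables):
  Weights: 5 tu L, 6 tu L, 7 ne:t H.
  The penult (syllable 6, tu) is light, so stress falls on the antepenult (syllable 5, tu).
  → primary stress on syllable 5.
Suffixed `pu:.be.no.gi.tu.tu.ne:t.gil` (8 syllables):
  Weights: 6 tu L, 7 ne:t H, 8 gil L.
  The penult (syllable 7, ne:t) is heavy, so it takes stress.
  → primary stress on syllable 7.

yes: 5→7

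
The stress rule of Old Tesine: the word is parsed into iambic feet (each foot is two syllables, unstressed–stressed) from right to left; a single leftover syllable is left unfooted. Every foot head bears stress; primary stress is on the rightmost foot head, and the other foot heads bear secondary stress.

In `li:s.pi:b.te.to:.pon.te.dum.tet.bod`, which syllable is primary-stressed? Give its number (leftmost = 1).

Parse right to left into iambic (σˈσ) feet: li:s (pi:b.ˈte) (to:.ˈpon) (te.ˈdum) (tet.ˈbod). Syllable 1 is left unfooted.
Foot heads (stressed positions): 3, 5, 7, 9.
End Rule Rightmost: primary stress on the rightmost head = syllable 9.
Primary stress: syllable 9 → li:s.pi:b.te.to:.pon.te.dum.tet.ˈbod.

9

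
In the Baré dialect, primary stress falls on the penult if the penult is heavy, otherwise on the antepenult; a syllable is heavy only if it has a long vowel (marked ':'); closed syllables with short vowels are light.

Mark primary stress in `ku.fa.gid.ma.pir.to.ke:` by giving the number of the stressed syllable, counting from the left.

5

Weights: 5 pir L, 6 to L, 7 ke: H.
The penult (syllable 6, to) is light, so stress falls on the antepenult (syllable 5, pir).
Primary stress: syllable 5 → ku.fa.gid.ma.ˈpir.to.ke:.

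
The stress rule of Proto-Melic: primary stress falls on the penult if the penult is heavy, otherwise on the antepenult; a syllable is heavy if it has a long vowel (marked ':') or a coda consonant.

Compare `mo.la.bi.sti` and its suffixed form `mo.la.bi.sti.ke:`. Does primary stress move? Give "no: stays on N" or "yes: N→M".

yes: 2→3

Base `mo.la.bi.sti` (4 syllables):
  Weights: 2 la L, 3 bi L, 4 sti L.
  The penult (syllable 3, bi) is light, so stress falls on the antepenult (syllable 2, la).
  → primary stress on syllable 2.
Suffixed `mo.la.bi.sti.ke:` (5 syllables):
  Weights: 3 bi L, 4 sti L, 5 ke: H.
  The penult (syllable 4, sti) is light, so stress falls on the antepenult (syllable 3, bi).
  → primary stress on syllable 3.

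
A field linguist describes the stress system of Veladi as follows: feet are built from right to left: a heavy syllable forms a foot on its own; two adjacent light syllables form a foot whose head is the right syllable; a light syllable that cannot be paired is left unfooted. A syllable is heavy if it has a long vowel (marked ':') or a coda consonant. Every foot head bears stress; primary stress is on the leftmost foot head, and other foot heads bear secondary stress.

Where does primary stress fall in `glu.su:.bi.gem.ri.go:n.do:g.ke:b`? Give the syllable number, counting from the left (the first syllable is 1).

2

Weights: 1 glu L, 2 su: H, 3 bi L, 4 gem H, 5 ri L, 6 go:n H, 7 do:g H, 8 ke:b H.
Parse right to left (heavy = foot alone; LL = one foot; stranded L unfooted): glu (ˈsu:) bi (ˈgem) ri (ˈgo:n) (ˈdo:g) (ˈke:b).
Foot heads: 2, 4, 6, 7, 8.
Primary stress on the leftmost head = syllable 2.
Primary stress: syllable 2 → glu.ˈsu:.bi.gem.ri.go:n.do:g.ke:b.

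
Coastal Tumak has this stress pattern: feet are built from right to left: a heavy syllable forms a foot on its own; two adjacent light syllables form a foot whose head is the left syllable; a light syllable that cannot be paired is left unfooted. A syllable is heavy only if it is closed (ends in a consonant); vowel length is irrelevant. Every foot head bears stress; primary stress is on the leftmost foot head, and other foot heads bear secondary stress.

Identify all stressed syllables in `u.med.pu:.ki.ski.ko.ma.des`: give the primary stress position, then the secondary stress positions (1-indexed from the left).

Weights: 1 u L, 2 med H, 3 pu: L, 4 ki L, 5 ski L, 6 ko L, 7 ma L, 8 des H.
Parse right to left (heavy = foot alone; LL = one foot; stranded L unfooted): u (ˈmed) pu: (ˈki.ski) (ˈko.ma) (ˈdes).
Foot heads: 2, 4, 6, 8.
Primary stress on the leftmost head = syllable 2.
Secondary stress on 4, 6, 8: u.ˈmed.pu:.ˌki.ski.ˌko.ma.ˌdes.

primary 2, secondary 4, 6, 8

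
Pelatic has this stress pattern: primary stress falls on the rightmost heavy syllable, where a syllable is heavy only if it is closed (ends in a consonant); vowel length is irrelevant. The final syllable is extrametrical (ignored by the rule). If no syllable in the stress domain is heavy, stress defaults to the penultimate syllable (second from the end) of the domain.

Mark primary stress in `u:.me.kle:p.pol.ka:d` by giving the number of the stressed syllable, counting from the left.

4

The final syllable (5, ka:d) is extrametrical; the stress domain is syllables 1–4.
Weights: 1 u: L, 2 me L, 3 kle:p H, 4 pol H.
Heavy syllables in the domain: 3, 4. The rightmost is syllable 4 (pol).
Primary stress: syllable 4 → u:.me.kle:p.ˈpol.ka:d.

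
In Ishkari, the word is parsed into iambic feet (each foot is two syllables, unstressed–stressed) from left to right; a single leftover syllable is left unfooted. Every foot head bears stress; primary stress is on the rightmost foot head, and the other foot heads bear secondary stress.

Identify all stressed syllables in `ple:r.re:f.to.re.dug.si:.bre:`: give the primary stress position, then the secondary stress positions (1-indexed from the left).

primary 6, secondary 2, 4

Parse left to right into iambic (σˈσ) feet: (ple:r.ˈre:f) (to.ˈre) (dug.ˈsi:) bre:. Syllable 7 is left unfooted.
Foot heads (stressed positions): 2, 4, 6.
End Rule Rightmost: primary stress on the rightmost head = syllable 6.
Secondary stress on 2, 4: ple:r.ˌre:f.to.ˌre.dug.ˈsi:.bre:.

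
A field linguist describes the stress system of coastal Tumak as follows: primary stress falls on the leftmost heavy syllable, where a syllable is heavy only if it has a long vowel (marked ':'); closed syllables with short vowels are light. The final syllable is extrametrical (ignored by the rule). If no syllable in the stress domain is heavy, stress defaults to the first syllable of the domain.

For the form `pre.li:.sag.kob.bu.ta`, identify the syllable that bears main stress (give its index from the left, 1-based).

2

The final syllable (6, ta) is extrametrical; the stress domain is syllables 1–5.
Weights: 1 pre L, 2 li: H, 3 sag L, 4 kob L, 5 bu L.
Heavy syllables in the domain: 2. The leftmost is syllable 2 (li:).
Primary stress: syllable 2 → pre.ˈli:.sag.kob.bu.ta.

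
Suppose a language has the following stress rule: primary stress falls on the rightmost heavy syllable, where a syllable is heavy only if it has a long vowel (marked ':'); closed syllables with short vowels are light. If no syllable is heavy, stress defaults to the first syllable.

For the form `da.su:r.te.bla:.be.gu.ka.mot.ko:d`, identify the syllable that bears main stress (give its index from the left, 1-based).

9

Weights: 1 da L, 2 su:r H, 3 te L, 4 bla: H, 5 be L, 6 gu L, 7 ka L, 8 mot L, 9 ko:d H.
Heavy syllables in the domain: 2, 4, 9. The rightmost is syllable 9 (ko:d).
Primary stress: syllable 9 → da.su:r.te.bla:.be.gu.ka.mot.ˈko:d.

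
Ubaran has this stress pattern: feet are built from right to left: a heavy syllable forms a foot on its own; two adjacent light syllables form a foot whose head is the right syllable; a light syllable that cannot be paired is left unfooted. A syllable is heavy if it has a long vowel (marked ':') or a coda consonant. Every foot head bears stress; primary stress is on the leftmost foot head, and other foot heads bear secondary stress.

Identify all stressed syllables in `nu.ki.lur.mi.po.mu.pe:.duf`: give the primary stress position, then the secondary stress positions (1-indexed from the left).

Weights: 1 nu L, 2 ki L, 3 lur H, 4 mi L, 5 po L, 6 mu L, 7 pe: H, 8 duf H.
Parse right to left (heavy = foot alone; LL = one foot; stranded L unfooted): (nu.ˈki) (ˈlur) mi (po.ˈmu) (ˈpe:) (ˈduf).
Foot heads: 2, 3, 6, 7, 8.
Primary stress on the leftmost head = syllable 2.
Secondary stress on 3, 6, 7, 8: nu.ˈki.ˌlur.mi.po.ˌmu.ˌpe:.ˌduf.

primary 2, secondary 3, 6, 7, 8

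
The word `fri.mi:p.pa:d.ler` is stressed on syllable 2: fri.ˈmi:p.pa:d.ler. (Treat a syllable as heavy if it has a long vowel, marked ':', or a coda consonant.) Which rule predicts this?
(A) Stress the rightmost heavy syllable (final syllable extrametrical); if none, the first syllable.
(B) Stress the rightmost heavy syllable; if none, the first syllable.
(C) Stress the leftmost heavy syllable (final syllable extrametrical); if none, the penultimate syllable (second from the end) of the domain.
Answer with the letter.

Rule A → syllable 3 (observed: 2).
Rule B → syllable 4 (observed: 2).
Rule C → syllable 2 ✓.

C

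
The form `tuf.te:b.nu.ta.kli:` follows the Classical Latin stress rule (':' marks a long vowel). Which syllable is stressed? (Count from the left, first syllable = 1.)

Classical Latin: stress the penult if heavy (long vowel or closed), else the antepenult.
Weights: 3 nu L, 4 ta L, 5 kli: H.
The penult (syllable 4, ta) is light, so stress falls on the antepenult (syllable 3, nu).
Stress on syllable 3: tuf.te:b.ˈnu.ta.kli:.

3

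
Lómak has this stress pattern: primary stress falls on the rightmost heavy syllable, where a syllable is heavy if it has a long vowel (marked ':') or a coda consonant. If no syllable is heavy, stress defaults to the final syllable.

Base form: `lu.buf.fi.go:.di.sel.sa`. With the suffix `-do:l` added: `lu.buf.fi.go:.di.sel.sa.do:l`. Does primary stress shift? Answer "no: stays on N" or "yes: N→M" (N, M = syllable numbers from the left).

Base `lu.buf.fi.go:.di.sel.sa` (7 syllables):
  Weights: 1 lu L, 2 buf H, 3 fi L, 4 go: H, 5 di L, 6 sel H, 7 sa L.
  Heavy syllables in the domain: 2, 4, 6. The rightmost is syllable 6 (sel).
  → primary stress on syllable 6.
Suffixed `lu.buf.fi.go:.di.sel.sa.do:l` (8 syllables):
  Weights: 1 lu L, 2 buf H, 3 fi L, 4 go: H, 5 di L, 6 sel H, 7 sa L, 8 do:l H.
  Heavy syllables in the domain: 2, 4, 6, 8. The rightmost is syllable 8 (do:l).
  → primary stress on syllable 8.

yes: 6→8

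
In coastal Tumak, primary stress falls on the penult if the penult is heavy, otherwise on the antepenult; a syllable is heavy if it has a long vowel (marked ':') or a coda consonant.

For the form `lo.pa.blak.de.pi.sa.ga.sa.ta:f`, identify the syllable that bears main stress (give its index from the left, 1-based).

7

Weights: 7 ga L, 8 sa L, 9 ta:f H.
The penult (syllable 8, sa) is light, so stress falls on the antepenult (syllable 7, ga).
Primary stress: syllable 7 → lo.pa.blak.de.pi.sa.ˈga.sa.ta:f.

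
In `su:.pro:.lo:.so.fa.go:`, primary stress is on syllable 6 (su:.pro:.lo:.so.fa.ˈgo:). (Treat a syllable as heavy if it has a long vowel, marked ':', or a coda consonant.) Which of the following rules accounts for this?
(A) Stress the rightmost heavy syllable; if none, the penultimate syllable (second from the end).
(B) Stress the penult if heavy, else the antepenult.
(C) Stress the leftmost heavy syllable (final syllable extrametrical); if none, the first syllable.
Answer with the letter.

A

Rule A → syllable 6 ✓.
Rule B → syllable 4 (observed: 6).
Rule C → syllable 1 (observed: 6).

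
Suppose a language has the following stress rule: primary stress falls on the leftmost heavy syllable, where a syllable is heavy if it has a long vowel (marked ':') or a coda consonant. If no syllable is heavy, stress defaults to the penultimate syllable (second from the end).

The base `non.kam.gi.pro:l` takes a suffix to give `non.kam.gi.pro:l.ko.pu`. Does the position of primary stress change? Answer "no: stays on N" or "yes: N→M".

Base `non.kam.gi.pro:l` (4 syllables):
  Weights: 1 non H, 2 kam H, 3 gi L, 4 pro:l H.
  Heavy syllables in the domain: 1, 2, 4. The leftmost is syllable 1 (non).
  → primary stress on syllable 1.
Suffixed `non.kam.gi.pro:l.ko.pu` (6 syllables):
  Weights: 1 non H, 2 kam H, 3 gi L, 4 pro:l H, 5 ko L, 6 pu L.
  Heavy syllables in the domain: 1, 2, 4. The leftmost is syllable 1 (non).
  → primary stress on syllable 1.

no: stays on 1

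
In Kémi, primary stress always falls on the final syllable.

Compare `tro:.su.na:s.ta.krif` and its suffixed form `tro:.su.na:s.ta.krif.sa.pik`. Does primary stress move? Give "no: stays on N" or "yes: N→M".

Base `tro:.su.na:s.ta.krif` (5 syllables):
  The word has 5 syllables; the final syllable is syllable 5 (krif).
  → primary stress on syllable 5.
Suffixed `tro:.su.na:s.ta.krif.sa.pik` (7 syllables):
  The word has 7 syllables; the final syllable is syllable 7 (pik).
  → primary stress on syllable 7.

yes: 5→7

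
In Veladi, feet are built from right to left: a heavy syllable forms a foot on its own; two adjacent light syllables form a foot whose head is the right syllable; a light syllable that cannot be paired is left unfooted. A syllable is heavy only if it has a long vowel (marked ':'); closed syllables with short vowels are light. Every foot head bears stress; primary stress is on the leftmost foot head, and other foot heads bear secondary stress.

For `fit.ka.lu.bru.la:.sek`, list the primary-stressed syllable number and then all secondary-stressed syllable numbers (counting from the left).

Weights: 1 fit L, 2 ka L, 3 lu L, 4 bru L, 5 la: H, 6 sek L.
Parse right to left (heavy = foot alone; LL = one foot; stranded L unfooted): (fit.ˈka) (lu.ˈbru) (ˈla:) sek.
Foot heads: 2, 4, 5.
Primary stress on the leftmost head = syllable 2.
Secondary stress on 4, 5: fit.ˈka.lu.ˌbru.ˌla:.sek.

primary 2, secondary 4, 5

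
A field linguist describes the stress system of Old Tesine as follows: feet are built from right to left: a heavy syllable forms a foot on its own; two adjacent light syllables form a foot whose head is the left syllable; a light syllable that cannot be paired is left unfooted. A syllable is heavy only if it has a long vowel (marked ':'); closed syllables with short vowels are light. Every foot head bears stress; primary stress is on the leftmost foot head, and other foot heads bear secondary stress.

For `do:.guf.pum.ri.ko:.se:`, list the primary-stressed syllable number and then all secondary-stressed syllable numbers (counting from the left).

primary 1, secondary 3, 5, 6

Weights: 1 do: H, 2 guf L, 3 pum L, 4 ri L, 5 ko: H, 6 se: H.
Parse right to left (heavy = foot alone; LL = one foot; stranded L unfooted): (ˈdo:) guf (ˈpum.ri) (ˈko:) (ˈse:).
Foot heads: 1, 3, 5, 6.
Primary stress on the leftmost head = syllable 1.
Secondary stress on 3, 5, 6: ˈdo:.guf.ˌpum.ri.ˌko:.ˌse:.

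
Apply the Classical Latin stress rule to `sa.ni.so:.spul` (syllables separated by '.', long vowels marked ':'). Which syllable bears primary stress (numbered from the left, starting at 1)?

3

Classical Latin: stress the penult if heavy (long vowel or closed), else the antepenult.
Weights: 2 ni L, 3 so: H, 4 spul H.
The penult (syllable 3, so:) is heavy, so it takes stress.
Stress on syllable 3: sa.ni.ˈso:.spul.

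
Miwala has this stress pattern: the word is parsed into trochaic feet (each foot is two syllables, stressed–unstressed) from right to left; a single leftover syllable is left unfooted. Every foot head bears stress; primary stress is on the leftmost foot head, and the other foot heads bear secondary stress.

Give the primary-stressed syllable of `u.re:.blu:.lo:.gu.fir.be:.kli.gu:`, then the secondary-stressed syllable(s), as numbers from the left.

primary 2, secondary 4, 6, 8

Parse right to left into trochaic (ˈσσ) feet: u (ˈre:.blu:) (ˈlo:.gu) (ˈfir.be:) (ˈkli.gu:). Syllable 1 is left unfooted.
Foot heads (stressed positions): 2, 4, 6, 8.
End Rule Leftmost: primary stress on the leftmost head = syllable 2.
Secondary stress on 4, 6, 8: u.ˈre:.blu:.ˌlo:.gu.ˌfir.be:.ˌkli.gu:.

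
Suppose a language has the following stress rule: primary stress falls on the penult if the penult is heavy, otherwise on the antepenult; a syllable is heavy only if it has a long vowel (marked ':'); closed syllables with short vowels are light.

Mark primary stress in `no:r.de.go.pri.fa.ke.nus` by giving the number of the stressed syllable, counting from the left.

5

Weights: 5 fa L, 6 ke L, 7 nus L.
The penult (syllable 6, ke) is light, so stress falls on the antepenult (syllable 5, fa).
Primary stress: syllable 5 → no:r.de.go.pri.ˈfa.ke.nus.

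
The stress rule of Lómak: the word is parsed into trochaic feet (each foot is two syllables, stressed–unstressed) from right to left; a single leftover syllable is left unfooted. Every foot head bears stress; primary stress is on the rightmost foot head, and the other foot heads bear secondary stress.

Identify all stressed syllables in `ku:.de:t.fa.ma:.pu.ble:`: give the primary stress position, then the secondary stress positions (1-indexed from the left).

Parse right to left into trochaic (ˈσσ) feet: (ˈku:.de:t) (ˈfa.ma:) (ˈpu.ble:).
Foot heads (stressed positions): 1, 3, 5.
End Rule Rightmost: primary stress on the rightmost head = syllable 5.
Secondary stress on 1, 3: ˌku:.de:t.ˌfa.ma:.ˈpu.ble:.

primary 5, secondary 1, 3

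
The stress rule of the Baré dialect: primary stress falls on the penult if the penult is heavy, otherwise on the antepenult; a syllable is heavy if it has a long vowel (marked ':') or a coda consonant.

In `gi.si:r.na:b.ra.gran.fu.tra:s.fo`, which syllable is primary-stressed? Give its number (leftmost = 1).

Weights: 6 fu L, 7 tra:s H, 8 fo L.
The penult (syllable 7, tra:s) is heavy, so it takes stress.
Primary stress: syllable 7 → gi.si:r.na:b.ra.gran.fu.ˈtra:s.fo.

7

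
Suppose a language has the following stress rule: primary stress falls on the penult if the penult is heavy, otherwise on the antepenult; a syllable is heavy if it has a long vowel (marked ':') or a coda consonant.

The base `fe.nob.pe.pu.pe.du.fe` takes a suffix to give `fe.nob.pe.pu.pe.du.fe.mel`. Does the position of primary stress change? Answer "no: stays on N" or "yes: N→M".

yes: 5→6

Base `fe.nob.pe.pu.pe.du.fe` (7 syllables):
  Weights: 5 pe L, 6 du L, 7 fe L.
  The penult (syllable 6, du) is light, so stress falls on the antepenult (syllable 5, pe).
  → primary stress on syllable 5.
Suffixed `fe.nob.pe.pu.pe.du.fe.mel` (8 syllables):
  Weights: 6 du L, 7 fe L, 8 mel H.
  The penult (syllable 7, fe) is light, so stress falls on the antepenult (syllable 6, du).
  → primary stress on syllable 6.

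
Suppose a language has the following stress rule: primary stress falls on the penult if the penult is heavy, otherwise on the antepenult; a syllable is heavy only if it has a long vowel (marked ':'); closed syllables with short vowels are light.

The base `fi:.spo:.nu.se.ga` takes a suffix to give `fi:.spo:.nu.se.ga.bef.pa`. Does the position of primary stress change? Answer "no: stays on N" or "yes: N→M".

Base `fi:.spo:.nu.se.ga` (5 syllables):
  Weights: 3 nu L, 4 se L, 5 ga L.
  The penult (syllable 4, se) is light, so stress falls on the antepenult (syllable 3, nu).
  → primary stress on syllable 3.
Suffixed `fi:.spo:.nu.se.ga.bef.pa` (7 syllables):
  Weights: 5 ga L, 6 bef L, 7 pa L.
  The penult (syllable 6, bef) is light, so stress falls on the antepenult (syllable 5, ga).
  → primary stress on syllable 5.

yes: 3→5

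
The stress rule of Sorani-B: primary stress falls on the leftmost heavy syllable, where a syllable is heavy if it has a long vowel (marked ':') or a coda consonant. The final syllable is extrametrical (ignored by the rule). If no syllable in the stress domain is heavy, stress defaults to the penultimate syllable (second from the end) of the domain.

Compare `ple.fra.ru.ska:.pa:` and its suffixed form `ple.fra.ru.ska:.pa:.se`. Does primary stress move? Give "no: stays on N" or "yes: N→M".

no: stays on 4

Base `ple.fra.ru.ska:.pa:` (5 syllables):
  The final syllable (5, pa:) is extrametrical; the stress domain is syllables 1–4.
  Weights: 1 ple L, 2 fra L, 3 ru L, 4 ska: H.
  Heavy syllables in the domain: 4. The leftmost is syllable 4 (ska:).
  → primary stress on syllable 4.
Suffixed `ple.fra.ru.ska:.pa:.se` (6 syllables):
  The final syllable (6, se) is extrametrical; the stress domain is syllables 1–5.
  Weights: 1 ple L, 2 fra L, 3 ru L, 4 ska: H, 5 pa: H.
  Heavy syllables in the domain: 4, 5. The leftmost is syllable 4 (ska:).
  → primary stress on syllable 4.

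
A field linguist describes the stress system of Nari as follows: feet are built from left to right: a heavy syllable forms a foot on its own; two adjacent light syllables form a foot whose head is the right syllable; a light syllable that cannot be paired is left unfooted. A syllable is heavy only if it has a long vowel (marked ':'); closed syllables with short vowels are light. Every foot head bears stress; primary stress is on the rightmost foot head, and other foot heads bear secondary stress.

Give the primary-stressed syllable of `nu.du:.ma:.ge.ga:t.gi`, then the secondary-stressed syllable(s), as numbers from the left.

Weights: 1 nu L, 2 du: H, 3 ma: H, 4 ge L, 5 ga:t H, 6 gi L.
Parse left to right (heavy = foot alone; LL = one foot; stranded L unfooted): nu (ˈdu:) (ˈma:) ge (ˈga:t) gi.
Foot heads: 2, 3, 5.
Primary stress on the rightmost head = syllable 5.
Secondary stress on 2, 3: nu.ˌdu:.ˌma:.ge.ˈga:t.gi.

primary 5, secondary 2, 3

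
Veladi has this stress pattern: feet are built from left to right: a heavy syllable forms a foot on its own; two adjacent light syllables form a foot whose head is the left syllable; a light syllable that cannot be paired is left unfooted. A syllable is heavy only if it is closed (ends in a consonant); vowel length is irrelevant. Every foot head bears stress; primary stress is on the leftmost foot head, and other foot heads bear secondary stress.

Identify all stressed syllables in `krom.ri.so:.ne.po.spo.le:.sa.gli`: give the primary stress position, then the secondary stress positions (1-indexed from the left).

Weights: 1 krom H, 2 ri L, 3 so: L, 4 ne L, 5 po L, 6 spo L, 7 le: L, 8 sa L, 9 gli L.
Parse left to right (heavy = foot alone; LL = one foot; stranded L unfooted): (ˈkrom) (ˈri.so:) (ˈne.po) (ˈspo.le:) (ˈsa.gli).
Foot heads: 1, 2, 4, 6, 8.
Primary stress on the leftmost head = syllable 1.
Secondary stress on 2, 4, 6, 8: ˈkrom.ˌri.so:.ˌne.po.ˌspo.le:.ˌsa.gli.

primary 1, secondary 2, 4, 6, 8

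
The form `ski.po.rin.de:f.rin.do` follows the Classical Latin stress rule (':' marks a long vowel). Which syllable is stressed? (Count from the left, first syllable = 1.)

Classical Latin: stress the penult if heavy (long vowel or closed), else the antepenult.
Weights: 4 de:f H, 5 rin H, 6 do L.
The penult (syllable 5, rin) is heavy, so it takes stress.
Stress on syllable 5: ski.po.rin.de:f.ˈrin.do.

5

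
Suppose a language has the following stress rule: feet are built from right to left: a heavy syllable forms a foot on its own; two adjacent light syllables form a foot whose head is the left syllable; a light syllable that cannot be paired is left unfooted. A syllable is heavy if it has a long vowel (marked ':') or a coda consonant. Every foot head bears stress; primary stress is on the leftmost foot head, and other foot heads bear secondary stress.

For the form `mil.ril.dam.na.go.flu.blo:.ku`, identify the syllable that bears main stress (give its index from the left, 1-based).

Weights: 1 mil H, 2 ril H, 3 dam H, 4 na L, 5 go L, 6 flu L, 7 blo: H, 8 ku L.
Parse right to left (heavy = foot alone; LL = one foot; stranded L unfooted): (ˈmil) (ˈril) (ˈdam) na (ˈgo.flu) (ˈblo:) ku.
Foot heads: 1, 2, 3, 5, 7.
Primary stress on the leftmost head = syllable 1.
Primary stress: syllable 1 → ˈmil.ril.dam.na.go.flu.blo:.ku.

1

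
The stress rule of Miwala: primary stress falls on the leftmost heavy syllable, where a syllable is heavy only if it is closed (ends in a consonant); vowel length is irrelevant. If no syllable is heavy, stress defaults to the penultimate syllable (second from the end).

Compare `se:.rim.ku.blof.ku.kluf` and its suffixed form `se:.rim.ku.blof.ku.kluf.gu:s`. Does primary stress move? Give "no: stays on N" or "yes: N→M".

no: stays on 2

Base `se:.rim.ku.blof.ku.kluf` (6 syllables):
  Weights: 1 se: L, 2 rim H, 3 ku L, 4 blof H, 5 ku L, 6 kluf H.
  Heavy syllables in the domain: 2, 4, 6. The leftmost is syllable 2 (rim).
  → primary stress on syllable 2.
Suffixed `se:.rim.ku.blof.ku.kluf.gu:s` (7 syllables):
  Weights: 1 se: L, 2 rim H, 3 ku L, 4 blof H, 5 ku L, 6 kluf H, 7 gu:s H.
  Heavy syllables in the domain: 2, 4, 6, 7. The leftmost is syllable 2 (rim).
  → primary stress on syllable 2.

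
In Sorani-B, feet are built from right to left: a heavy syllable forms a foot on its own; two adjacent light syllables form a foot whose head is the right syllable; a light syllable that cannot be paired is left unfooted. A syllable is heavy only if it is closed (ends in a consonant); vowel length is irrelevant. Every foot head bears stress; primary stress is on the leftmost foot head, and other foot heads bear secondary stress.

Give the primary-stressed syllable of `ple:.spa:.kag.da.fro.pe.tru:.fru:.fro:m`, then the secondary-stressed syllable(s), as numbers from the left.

primary 2, secondary 3, 6, 8, 9

Weights: 1 ple: L, 2 spa: L, 3 kag H, 4 da L, 5 fro L, 6 pe L, 7 tru: L, 8 fru: L, 9 fro:m H.
Parse right to left (heavy = foot alone; LL = one foot; stranded L unfooted): (ple:.ˈspa:) (ˈkag) da (fro.ˈpe) (tru:.ˈfru:) (ˈfro:m).
Foot heads: 2, 3, 6, 8, 9.
Primary stress on the leftmost head = syllable 2.
Secondary stress on 3, 6, 8, 9: ple:.ˈspa:.ˌkag.da.fro.ˌpe.tru:.ˌfru:.ˌfro:m.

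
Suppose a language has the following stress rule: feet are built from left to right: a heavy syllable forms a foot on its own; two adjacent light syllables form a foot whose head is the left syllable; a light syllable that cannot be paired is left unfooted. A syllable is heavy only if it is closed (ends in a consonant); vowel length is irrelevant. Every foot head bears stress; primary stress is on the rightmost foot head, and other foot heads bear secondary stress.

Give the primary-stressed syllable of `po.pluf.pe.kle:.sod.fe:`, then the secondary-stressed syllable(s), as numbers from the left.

Weights: 1 po L, 2 pluf H, 3 pe L, 4 kle: L, 5 sod H, 6 fe: L.
Parse left to right (heavy = foot alone; LL = one foot; stranded L unfooted): po (ˈpluf) (ˈpe.kle:) (ˈsod) fe:.
Foot heads: 2, 3, 5.
Primary stress on the rightmost head = syllable 5.
Secondary stress on 2, 3: po.ˌpluf.ˌpe.kle:.ˈsod.fe:.

primary 5, secondary 2, 3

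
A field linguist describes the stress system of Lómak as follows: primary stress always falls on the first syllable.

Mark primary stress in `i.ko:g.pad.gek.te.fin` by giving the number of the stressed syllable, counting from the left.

1

The word has 6 syllables; the first syllable is syllable 1 (i).
Primary stress: syllable 1 → ˈi.ko:g.pad.gek.te.fin.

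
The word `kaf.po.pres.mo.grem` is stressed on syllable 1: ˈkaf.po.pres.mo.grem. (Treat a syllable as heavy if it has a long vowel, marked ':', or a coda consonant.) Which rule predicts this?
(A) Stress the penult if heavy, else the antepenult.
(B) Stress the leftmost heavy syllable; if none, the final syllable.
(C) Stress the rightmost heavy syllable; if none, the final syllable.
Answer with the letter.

Rule A → syllable 3 (observed: 1).
Rule B → syllable 1 ✓.
Rule C → syllable 5 (observed: 1).

B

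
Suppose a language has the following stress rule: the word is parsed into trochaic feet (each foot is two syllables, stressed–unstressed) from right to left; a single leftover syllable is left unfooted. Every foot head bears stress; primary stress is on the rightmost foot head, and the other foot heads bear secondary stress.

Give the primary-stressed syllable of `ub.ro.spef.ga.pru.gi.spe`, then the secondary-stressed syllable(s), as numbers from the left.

Parse right to left into trochaic (ˈσσ) feet: ub (ˈro.spef) (ˈga.pru) (ˈgi.spe). Syllable 1 is left unfooted.
Foot heads (stressed positions): 2, 4, 6.
End Rule Rightmost: primary stress on the rightmost head = syllable 6.
Secondary stress on 2, 4: ub.ˌro.spef.ˌga.pru.ˈgi.spe.

primary 6, secondary 2, 4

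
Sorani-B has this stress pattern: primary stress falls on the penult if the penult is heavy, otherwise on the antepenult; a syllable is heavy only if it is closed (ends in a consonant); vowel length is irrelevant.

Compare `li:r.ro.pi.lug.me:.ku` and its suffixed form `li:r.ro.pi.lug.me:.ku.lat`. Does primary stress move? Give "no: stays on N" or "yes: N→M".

Base `li:r.ro.pi.lug.me:.ku` (6 syllables):
  Weights: 4 lug H, 5 me: L, 6 ku L.
  The penult (syllable 5, me:) is light, so stress falls on the antepenult (syllable 4, lug).
  → primary stress on syllable 4.
Suffixed `li:r.ro.pi.lug.me:.ku.lat` (7 syllables):
  Weights: 5 me: L, 6 ku L, 7 lat H.
  The penult (syllable 6, ku) is light, so stress falls on the antepenult (syllable 5, me:).
  → primary stress on syllable 5.

yes: 4→5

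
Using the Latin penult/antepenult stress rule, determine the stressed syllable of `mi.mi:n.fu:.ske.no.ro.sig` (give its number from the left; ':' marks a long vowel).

Classical Latin: stress the penult if heavy (long vowel or closed), else the antepenult.
Weights: 5 no L, 6 ro L, 7 sig H.
The penult (syllable 6, ro) is light, so stress falls on the antepenult (syllable 5, no).
Stress on syllable 5: mi.mi:n.fu:.ske.ˈno.ro.sig.

5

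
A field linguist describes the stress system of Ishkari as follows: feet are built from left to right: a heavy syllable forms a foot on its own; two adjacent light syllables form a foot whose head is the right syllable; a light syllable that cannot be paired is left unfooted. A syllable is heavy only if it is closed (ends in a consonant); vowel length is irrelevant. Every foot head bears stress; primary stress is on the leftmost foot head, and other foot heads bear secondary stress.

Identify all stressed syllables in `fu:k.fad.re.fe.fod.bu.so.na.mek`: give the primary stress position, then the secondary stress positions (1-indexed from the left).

Weights: 1 fu:k H, 2 fad H, 3 re L, 4 fe L, 5 fod H, 6 bu L, 7 so L, 8 na L, 9 mek H.
Parse left to right (heavy = foot alone; LL = one foot; stranded L unfooted): (ˈfu:k) (ˈfad) (re.ˈfe) (ˈfod) (bu.ˈso) na (ˈmek).
Foot heads: 1, 2, 4, 5, 7, 9.
Primary stress on the leftmost head = syllable 1.
Secondary stress on 2, 4, 5, 7, 9: ˈfu:k.ˌfad.re.ˌfe.ˌfod.bu.ˌso.na.ˌmek.

primary 1, secondary 2, 4, 5, 7, 9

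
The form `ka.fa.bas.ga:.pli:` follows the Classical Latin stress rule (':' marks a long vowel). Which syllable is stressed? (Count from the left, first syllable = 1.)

Classical Latin: stress the penult if heavy (long vowel or closed), else the antepenult.
Weights: 3 bas H, 4 ga: H, 5 pli: H.
The penult (syllable 4, ga:) is heavy, so it takes stress.
Stress on syllable 4: ka.fa.bas.ˈga:.pli:.

4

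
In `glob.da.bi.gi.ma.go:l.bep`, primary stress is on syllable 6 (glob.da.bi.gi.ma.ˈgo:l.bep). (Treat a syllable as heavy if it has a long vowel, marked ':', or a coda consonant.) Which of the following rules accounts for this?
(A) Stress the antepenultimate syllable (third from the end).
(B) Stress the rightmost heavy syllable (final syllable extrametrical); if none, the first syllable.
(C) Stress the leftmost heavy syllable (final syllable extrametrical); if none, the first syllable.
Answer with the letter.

Rule A → syllable 5 (observed: 6).
Rule B → syllable 6 ✓.
Rule C → syllable 1 (observed: 6).

B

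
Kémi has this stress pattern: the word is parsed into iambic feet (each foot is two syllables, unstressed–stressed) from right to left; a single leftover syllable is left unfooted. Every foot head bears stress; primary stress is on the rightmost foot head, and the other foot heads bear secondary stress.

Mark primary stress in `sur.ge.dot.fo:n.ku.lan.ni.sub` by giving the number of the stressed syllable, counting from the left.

8

Parse right to left into iambic (σˈσ) feet: (sur.ˈge) (dot.ˈfo:n) (ku.ˈlan) (ni.ˈsub).
Foot heads (stressed positions): 2, 4, 6, 8.
End Rule Rightmost: primary stress on the rightmost head = syllable 8.
Primary stress: syllable 8 → sur.ge.dot.fo:n.ku.lan.ni.ˈsub.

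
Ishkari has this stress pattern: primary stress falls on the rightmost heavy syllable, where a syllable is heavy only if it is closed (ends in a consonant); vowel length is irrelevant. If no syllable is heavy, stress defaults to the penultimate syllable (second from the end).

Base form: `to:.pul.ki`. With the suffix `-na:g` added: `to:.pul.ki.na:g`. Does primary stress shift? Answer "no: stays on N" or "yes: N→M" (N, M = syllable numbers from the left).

Base `to:.pul.ki` (3 syllables):
  Weights: 1 to: L, 2 pul H, 3 ki L.
  Heavy syllables in the domain: 2. The rightmost is syllable 2 (pul).
  → primary stress on syllable 2.
Suffixed `to:.pul.ki.na:g` (4 syllables):
  Weights: 1 to: L, 2 pul H, 3 ki L, 4 na:g H.
  Heavy syllables in the domain: 2, 4. The rightmost is syllable 4 (na:g).
  → primary stress on syllable 4.

yes: 2→4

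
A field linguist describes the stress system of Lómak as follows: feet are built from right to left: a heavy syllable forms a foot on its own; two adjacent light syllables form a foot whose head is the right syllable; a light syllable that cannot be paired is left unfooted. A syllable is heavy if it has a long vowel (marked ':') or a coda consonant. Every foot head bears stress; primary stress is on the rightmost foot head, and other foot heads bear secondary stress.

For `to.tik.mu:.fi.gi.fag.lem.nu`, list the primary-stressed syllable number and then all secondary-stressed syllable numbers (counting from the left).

Weights: 1 to L, 2 tik H, 3 mu: H, 4 fi L, 5 gi L, 6 fag H, 7 lem H, 8 nu L.
Parse right to left (heavy = foot alone; LL = one foot; stranded L unfooted): to (ˈtik) (ˈmu:) (fi.ˈgi) (ˈfag) (ˈlem) nu.
Foot heads: 2, 3, 5, 6, 7.
Primary stress on the rightmost head = syllable 7.
Secondary stress on 2, 3, 5, 6: to.ˌtik.ˌmu:.fi.ˌgi.ˌfag.ˈlem.nu.

primary 7, secondary 2, 3, 5, 6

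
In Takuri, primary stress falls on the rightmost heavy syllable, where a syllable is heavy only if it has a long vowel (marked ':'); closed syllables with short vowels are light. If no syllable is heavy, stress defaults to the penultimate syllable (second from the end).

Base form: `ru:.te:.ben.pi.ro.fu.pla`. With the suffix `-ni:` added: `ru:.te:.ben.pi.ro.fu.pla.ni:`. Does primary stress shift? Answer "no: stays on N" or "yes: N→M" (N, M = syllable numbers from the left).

yes: 2→8

Base `ru:.te:.ben.pi.ro.fu.pla` (7 syllables):
  Weights: 1 ru: H, 2 te: H, 3 ben L, 4 pi L, 5 ro L, 6 fu L, 7 pla L.
  Heavy syllables in the domain: 1, 2. The rightmost is syllable 2 (te:).
  → primary stress on syllable 2.
Suffixed `ru:.te:.ben.pi.ro.fu.pla.ni:` (8 syllables):
  Weights: 1 ru: H, 2 te: H, 3 ben L, 4 pi L, 5 ro L, 6 fu L, 7 pla L, 8 ni: H.
  Heavy syllables in the domain: 1, 2, 8. The rightmost is syllable 8 (ni:).
  → primary stress on syllable 8.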